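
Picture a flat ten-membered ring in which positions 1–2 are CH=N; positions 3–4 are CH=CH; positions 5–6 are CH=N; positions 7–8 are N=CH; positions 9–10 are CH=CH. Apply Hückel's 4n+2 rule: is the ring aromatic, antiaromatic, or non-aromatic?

Aromatic

Check conjugation: the double-bond atoms are sp², each contributing one p electron; the doubly-bonded nitrogens are pyridine-type — their lone pairs lie in the ring plane, leaving one electron in the p orbital — every position has a p orbital, so the cyclic π system is continuous.
Adding the contributions, 5 × 2 = 10 from the 5 double-bond units.
With 10 π electrons (n = 2), the Hückel 4n+2 condition holds.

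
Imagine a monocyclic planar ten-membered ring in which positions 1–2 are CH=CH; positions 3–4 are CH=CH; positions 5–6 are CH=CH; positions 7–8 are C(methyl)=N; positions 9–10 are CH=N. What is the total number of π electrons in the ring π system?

All ring atoms are sp² and supply a p orbital to the ring (each doubly-bonded ring atom is sp² with one p-orbital electron; each =N– nitrogen is pyridine-type (lone pair in the sp² plane, one electron in the p orbital)); the conjugation is uninterrupted.
Counting π electrons: 5 × 2 = 10 from the 5 double-bond units.

10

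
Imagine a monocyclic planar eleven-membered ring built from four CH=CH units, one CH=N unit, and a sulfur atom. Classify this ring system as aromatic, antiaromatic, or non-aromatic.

All ring atoms are sp² and supply a p orbital to the ring (each doubly-bonded ring atom is sp² with one p-orbital electron; the doubly-bonded nitrogens are pyridine-type — their lone pairs lie in the ring plane, leaving one electron in the p orbital; the sulfur donates one lone pair from its p orbital); the conjugation is uninterrupted.
Counting π electrons: 5 × 2 = 10 from the double-bond units + 2 from the S atom = 12.
12 = 4(3); a planar, fully conjugated 4n system is antiaromatic.

Antiaromatic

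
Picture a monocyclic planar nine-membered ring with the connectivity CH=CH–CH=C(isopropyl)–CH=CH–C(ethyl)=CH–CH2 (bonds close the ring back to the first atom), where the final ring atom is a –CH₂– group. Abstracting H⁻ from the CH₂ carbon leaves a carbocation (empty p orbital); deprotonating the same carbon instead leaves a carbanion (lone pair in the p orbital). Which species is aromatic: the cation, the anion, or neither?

The anion

Once that carbon is sp², every ring atom has a p orbital and both ions are fully conjugated.
Cation: 4 × 2 + 0 = 8 π electrons → 4(2), antiaromatic.
Anion: 4 × 2 + 2 = 10 π electrons → 4(2)+2, aromatic.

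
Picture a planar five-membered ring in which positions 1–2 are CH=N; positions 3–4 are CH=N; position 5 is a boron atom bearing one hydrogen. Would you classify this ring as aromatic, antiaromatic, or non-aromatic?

Antiaromatic

All ring atoms are sp² and supply a p orbital to the ring (every atom in a ring double bond is sp² and brings one electron to the p orbital; the doubly-bonded nitrogens are pyridine-type — their lone pairs lie in the ring plane, leaving one electron in the p orbital; the boron has an empty p orbital); the conjugation is uninterrupted.
Counting π electrons: 2 × 2 = 4 from the double-bond units + 0 from the BH atom = 4.
4 is a 4n count (n = 1), so the planar conjugated ring is antiaromatic.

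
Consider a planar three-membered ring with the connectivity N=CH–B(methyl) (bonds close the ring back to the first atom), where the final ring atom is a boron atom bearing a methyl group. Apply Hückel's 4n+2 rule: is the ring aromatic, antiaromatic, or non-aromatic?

Check conjugation: the double-bond atoms are sp², each contributing one p electron; each =N– nitrogen is pyridine-type (lone pair in the sp² plane, one electron in the p orbital); the boron has an empty p orbital — every position has a p orbital, so the cyclic π system is continuous.
Adding the contributions, 1 × 2 = 2 from the double-bond unit + 0 from the B(methyl) atom = 2.
Since 2 = 4·0 + 2, the ring meets the 4n+2 criterion.

Aromatic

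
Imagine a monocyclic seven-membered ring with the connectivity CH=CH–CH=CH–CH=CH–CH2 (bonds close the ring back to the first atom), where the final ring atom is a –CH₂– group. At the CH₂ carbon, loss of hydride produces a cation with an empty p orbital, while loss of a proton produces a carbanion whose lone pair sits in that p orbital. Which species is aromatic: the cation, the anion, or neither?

The cation

In both ions every ring atom is sp² and contributes a p orbital, so both rings are fully conjugated.
Cation: 3 × 2 + 0 = 6 π electrons → 4(1)+2, aromatic.
Anion: 3 × 2 + 2 = 8 π electrons → 4(2), antiaromatic.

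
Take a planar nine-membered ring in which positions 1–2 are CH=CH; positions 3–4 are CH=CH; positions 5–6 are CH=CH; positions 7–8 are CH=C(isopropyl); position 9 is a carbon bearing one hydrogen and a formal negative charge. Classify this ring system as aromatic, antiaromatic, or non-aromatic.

The p orbitals form a continuous loop: the double-bond atoms are sp², each contributing one p electron; the carbanion's lone pair occupies the p orbital. The ring is fully conjugated.
Tallying contributions gives 4 × 2 = 8 from the double-bond units + 2 from the CH(-) atom = 10.
Since 10 = 4·2 + 2, the ring meets the 4n+2 criterion.

Aromatic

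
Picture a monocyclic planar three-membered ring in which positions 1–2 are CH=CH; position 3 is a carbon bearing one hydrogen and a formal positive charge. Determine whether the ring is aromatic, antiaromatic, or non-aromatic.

Aromatic

The p orbitals form a continuous loop: every atom in a ring double bond is sp² and brings one electron to the p orbital; the carbocation has an empty p orbital. The ring is fully conjugated.
π-electron count: 1 × 2 = 2 from the double-bond unit + 0 from the CH(+) atom = 2.
Since 2 = 4·0 + 2, the ring meets the 4n+2 criterion.
(This ring is the cyclopropenyl cation.)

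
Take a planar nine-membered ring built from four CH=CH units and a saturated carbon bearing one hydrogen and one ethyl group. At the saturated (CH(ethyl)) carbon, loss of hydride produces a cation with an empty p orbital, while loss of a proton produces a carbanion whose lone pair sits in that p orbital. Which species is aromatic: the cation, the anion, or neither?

In both ions every ring atom is sp² and contributes a p orbital, so both rings are fully conjugated.
Cation: 4 × 2 + 0 = 8 π electrons → 4(2), antiaromatic.
Anion: 4 × 2 + 2 = 10 π electrons → 4(2)+2, aromatic.

The anion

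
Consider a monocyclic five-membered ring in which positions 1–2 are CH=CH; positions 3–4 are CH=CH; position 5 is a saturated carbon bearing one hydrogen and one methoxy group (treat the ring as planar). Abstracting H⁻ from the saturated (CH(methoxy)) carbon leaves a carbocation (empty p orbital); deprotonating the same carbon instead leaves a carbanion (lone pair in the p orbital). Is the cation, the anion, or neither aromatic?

The anion

In either ion the ring is fully conjugated: every atom, including the new sp² carbon, supplies a p orbital.
Cation: 2 × 2 + 0 = 4 π electrons → 4(1), antiaromatic.
Anion: 2 × 2 + 2 = 6 π electrons → 4(1)+2, aromatic.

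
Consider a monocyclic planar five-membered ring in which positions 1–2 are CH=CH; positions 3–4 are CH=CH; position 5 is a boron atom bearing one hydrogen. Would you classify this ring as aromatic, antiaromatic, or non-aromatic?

Every ring atom contributes a p orbital perpendicular to the ring (each doubly-bonded ring atom is sp² with one p-orbital electron; the boron has an empty p orbital), so the π system is cyclic and fully conjugated.
Counting π electrons: 2 × 2 = 4 from the double-bond units + 0 from the BH atom = 4.
With 4 = 4·1 π electrons, Hückel's rule classifies the planar ring as antiaromatic.
(This ring is borole.)

Antiaromatic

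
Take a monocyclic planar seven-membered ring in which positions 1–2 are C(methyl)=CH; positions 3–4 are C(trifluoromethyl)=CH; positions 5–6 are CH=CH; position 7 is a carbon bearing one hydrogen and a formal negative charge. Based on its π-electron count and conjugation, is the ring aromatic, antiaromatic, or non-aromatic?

Antiaromatic

All ring atoms are sp² and supply a p orbital to the ring (each doubly-bonded ring atom is sp² with one p-orbital electron; the carbanion's lone pair occupies the p orbital); the conjugation is uninterrupted.
π-electron count: 3 × 2 = 6 from the double-bond units + 2 from the CH(-) atom = 8.
8 = 4(2); a planar, fully conjugated 4n system is antiaromatic.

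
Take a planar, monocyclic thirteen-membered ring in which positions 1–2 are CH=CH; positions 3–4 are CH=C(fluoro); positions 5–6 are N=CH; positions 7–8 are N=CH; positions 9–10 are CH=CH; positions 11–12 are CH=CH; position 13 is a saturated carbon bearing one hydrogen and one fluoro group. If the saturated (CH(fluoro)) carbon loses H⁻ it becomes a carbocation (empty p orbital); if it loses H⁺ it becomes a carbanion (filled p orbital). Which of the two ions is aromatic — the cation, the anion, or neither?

The anion

Both ions have a continuous loop of p orbitals — each ring atom is sp².
Cation: 6 × 2 + 0 = 12 π electrons → 4(3), antiaromatic.
Anion: 6 × 2 + 2 = 14 π electrons → 4(3)+2, aromatic.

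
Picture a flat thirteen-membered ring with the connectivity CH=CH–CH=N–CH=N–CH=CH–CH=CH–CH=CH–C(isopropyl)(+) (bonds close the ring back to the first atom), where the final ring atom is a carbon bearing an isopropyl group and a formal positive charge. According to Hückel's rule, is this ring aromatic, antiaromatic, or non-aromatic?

Every ring atom contributes a p orbital perpendicular to the ring (each doubly-bonded ring atom is sp² with one p-orbital electron; the doubly-bonded nitrogens are pyridine-type — their lone pairs lie in the ring plane, leaving one electron in the p orbital; the carbocation has an empty p orbital), so the π system is cyclic and fully conjugated.
Adding the contributions, 6 × 2 = 12 from the double-bond units + 0 from the C(isopropyl)(+) atom = 12.
12 is a 4n count (n = 3), so the planar conjugated ring is antiaromatic.

Antiaromatic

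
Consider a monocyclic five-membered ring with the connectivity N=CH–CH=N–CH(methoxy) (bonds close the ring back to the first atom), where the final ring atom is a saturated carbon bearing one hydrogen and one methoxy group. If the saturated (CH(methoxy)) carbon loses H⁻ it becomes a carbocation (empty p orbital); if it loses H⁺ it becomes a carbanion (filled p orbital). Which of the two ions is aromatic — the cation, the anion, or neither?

In either ion the ring is fully conjugated: every atom, including the new sp² carbon, supplies a p orbital.
Cation: 2 × 2 + 0 = 4 π electrons → 4(1), antiaromatic.
Anion: 2 × 2 + 2 = 6 π electrons → 4(1)+2, aromatic.

The anion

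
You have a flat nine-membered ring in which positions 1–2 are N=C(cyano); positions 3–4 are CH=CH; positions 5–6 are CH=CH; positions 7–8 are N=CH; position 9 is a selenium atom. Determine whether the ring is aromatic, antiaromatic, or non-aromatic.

Aromatic

Every ring atom contributes a p orbital perpendicular to the ring (the double-bond atoms are sp², each contributing one p electron; each =N– nitrogen is pyridine-type (lone pair in the sp² plane, one electron in the p orbital); the selenium donates one lone pair from its p orbital), so the π system is cyclic and fully conjugated.
π-electron count: 4 × 2 = 8 from the double-bond units + 2 from the Se atom = 10.
With 10 π electrons (n = 2), the Hückel 4n+2 condition holds.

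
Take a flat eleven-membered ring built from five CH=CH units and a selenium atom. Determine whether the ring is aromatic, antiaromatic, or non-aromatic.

All ring atoms are sp² and supply a p orbital to the ring (each doubly-bonded ring atom is sp² with one p-orbital electron; the selenium donates one lone pair from its p orbital); the conjugation is uninterrupted.
Adding the contributions, 5 × 2 = 10 from the double-bond units + 2 from the Se atom = 12.
12 = 4(3); a planar, fully conjugated 4n system is antiaromatic.

Antiaromatic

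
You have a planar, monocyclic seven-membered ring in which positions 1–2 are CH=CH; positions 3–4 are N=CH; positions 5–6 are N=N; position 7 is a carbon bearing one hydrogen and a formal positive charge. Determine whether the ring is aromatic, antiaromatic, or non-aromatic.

Check conjugation: each doubly-bonded ring atom is sp² with one p-orbital electron; the doubly-bonded nitrogens are pyridine-type — their lone pairs lie in the ring plane, leaving one electron in the p orbital; the carbocation has an empty p orbital — every position has a p orbital, so the cyclic π system is continuous.
Counting π electrons: 3 × 2 = 6 from the double-bond units + 0 from the CH(+) atom = 6.
Since 6 = 4·1 + 2, the ring meets the 4n+2 criterion.

Aromatic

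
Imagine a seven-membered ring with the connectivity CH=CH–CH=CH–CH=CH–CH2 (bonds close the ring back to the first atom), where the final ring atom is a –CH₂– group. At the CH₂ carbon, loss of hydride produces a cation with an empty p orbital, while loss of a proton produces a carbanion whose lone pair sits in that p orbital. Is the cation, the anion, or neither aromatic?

The cation

In both ions every ring atom is sp² and contributes a p orbital, so both rings are fully conjugated.
Cation: 3 × 2 + 0 = 6 π electrons → 4(1)+2, aromatic.
Anion: 3 × 2 + 2 = 8 π electrons → 4(2), antiaromatic.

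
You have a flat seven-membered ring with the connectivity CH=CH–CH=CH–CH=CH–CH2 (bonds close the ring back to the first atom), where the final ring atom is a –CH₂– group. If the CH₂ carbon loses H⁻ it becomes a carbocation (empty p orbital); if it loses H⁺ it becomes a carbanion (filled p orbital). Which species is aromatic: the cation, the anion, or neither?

Both ions have a continuous loop of p orbitals — each ring atom is sp².
Cation: 3 × 2 + 0 = 6 π electrons → 4(1)+2, aromatic.
Anion: 3 × 2 + 2 = 8 π electrons → 4(2), antiaromatic.

The cation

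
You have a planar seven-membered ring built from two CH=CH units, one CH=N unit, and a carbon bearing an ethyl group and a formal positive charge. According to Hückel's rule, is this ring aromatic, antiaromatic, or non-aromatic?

Check conjugation: the double-bond atoms are sp², each contributing one p electron; each sp² =N– keeps its lone pair in-plane and puts one electron into the π system; the carbocation has an empty p orbital — every position has a p orbital, so the cyclic π system is continuous.
Adding the contributions, 3 × 2 = 6 from the double-bond units + 0 from the C(ethyl)(+) atom = 6.
That gives a 4n+2 count (6, n = 1).

Aromatic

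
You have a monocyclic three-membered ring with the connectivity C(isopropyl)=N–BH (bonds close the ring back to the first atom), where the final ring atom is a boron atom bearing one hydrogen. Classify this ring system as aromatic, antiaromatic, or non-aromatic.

Aromatic

Every ring atom contributes a p orbital perpendicular to the ring (every atom in a ring double bond is sp² and brings one electron to the p orbital; each =N– nitrogen is pyridine-type (lone pair in the sp² plane, one electron in the p orbital); the boron has an empty p orbital), so the π system is cyclic and fully conjugated.
Counting π electrons: 1 × 2 = 2 from the double-bond unit + 0 from the BH atom = 2.
Since 2 = 4·0 + 2, the ring meets the 4n+2 criterion.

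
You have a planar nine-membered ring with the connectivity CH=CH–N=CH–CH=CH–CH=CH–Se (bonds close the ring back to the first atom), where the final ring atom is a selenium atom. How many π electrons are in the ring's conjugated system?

All ring atoms are sp² and supply a p orbital to the ring (each doubly-bonded ring atom is sp² with one p-orbital electron; each sp² =N– keeps its lone pair in-plane and puts one electron into the π system; the selenium donates one lone pair from its p orbital); the conjugation is uninterrupted.
π-electron count: 4 × 2 = 8 from the double-bond units + 2 from the Se atom = 10.

10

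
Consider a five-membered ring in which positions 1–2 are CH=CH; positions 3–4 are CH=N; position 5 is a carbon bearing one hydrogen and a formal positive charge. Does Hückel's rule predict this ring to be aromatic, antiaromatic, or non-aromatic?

The p orbitals form a continuous loop: each doubly-bonded ring atom is sp² with one p-orbital electron; the doubly-bonded nitrogens are pyridine-type — their lone pairs lie in the ring plane, leaving one electron in the p orbital; the carbocation has an empty p orbital. The ring is fully conjugated.
π-electron count: 2 × 2 = 4 from the double-bond units + 0 from the CH(+) atom = 4.
A 4n π count (4, n = 1) in a planar conjugated ring means antiaromatic.

Antiaromatic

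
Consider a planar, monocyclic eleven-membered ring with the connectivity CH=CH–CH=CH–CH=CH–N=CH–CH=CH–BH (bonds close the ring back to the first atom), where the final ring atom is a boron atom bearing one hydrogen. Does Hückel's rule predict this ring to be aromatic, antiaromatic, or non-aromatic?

Aromatic

The p orbitals form a continuous loop: each doubly-bonded ring atom is sp² with one p-orbital electron; the doubly-bonded nitrogens are pyridine-type — their lone pairs lie in the ring plane, leaving one electron in the p orbital; the boron has an empty p orbital. The ring is fully conjugated.
π-electron count: 5 × 2 = 10 from the double-bond units + 0 from the BH atom = 10.
With 10 π electrons (n = 2), the Hückel 4n+2 condition holds.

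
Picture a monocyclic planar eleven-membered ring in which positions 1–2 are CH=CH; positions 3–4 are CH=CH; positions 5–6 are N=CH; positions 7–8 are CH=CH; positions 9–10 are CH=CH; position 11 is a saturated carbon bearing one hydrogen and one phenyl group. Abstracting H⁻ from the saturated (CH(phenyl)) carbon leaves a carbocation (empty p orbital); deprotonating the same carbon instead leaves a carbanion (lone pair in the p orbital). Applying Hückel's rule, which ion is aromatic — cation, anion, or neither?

Once that carbon is sp², every ring atom has a p orbital and both ions are fully conjugated.
Cation: 5 × 2 + 0 = 10 π electrons → 4(2)+2, aromatic.
Anion: 5 × 2 + 2 = 12 π electrons → 4(3), antiaromatic.

The cation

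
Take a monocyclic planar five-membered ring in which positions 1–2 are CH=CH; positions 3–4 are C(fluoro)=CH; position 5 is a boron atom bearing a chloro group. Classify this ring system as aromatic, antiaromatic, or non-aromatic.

Antiaromatic

Every ring atom contributes a p orbital perpendicular to the ring (each doubly-bonded ring atom is sp² with one p-orbital electron; the boron has an empty p orbital), so the π system is cyclic and fully conjugated.
Counting π electrons: 2 × 2 = 4 from the double-bond units + 0 from the B(chloro) atom = 4.
4 is a 4n count (n = 1), so the planar conjugated ring is antiaromatic.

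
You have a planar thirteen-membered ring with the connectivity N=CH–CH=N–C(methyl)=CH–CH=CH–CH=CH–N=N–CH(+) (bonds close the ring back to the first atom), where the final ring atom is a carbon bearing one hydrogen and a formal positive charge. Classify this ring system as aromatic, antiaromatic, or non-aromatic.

Antiaromatic

Every ring atom contributes a p orbital perpendicular to the ring (every atom in a ring double bond is sp² and brings one electron to the p orbital; the doubly-bonded nitrogens are pyridine-type — their lone pairs lie in the ring plane, leaving one electron in the p orbital; the carbocation has an empty p orbital), so the π system is cyclic and fully conjugated.
Tallying contributions gives 6 × 2 = 12 from the double-bond units + 0 from the CH(+) atom = 12.
12 = 4(3); a planar, fully conjugated 4n system is antiaromatic.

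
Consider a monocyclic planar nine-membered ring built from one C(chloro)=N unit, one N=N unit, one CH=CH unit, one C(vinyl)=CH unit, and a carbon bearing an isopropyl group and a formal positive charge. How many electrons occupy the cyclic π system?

8

Check conjugation: the double-bond atoms are sp², each contributing one p electron; the doubly-bonded nitrogens are pyridine-type — their lone pairs lie in the ring plane, leaving one electron in the p orbital; the carbocation has an empty p orbital — every position has a p orbital, so the cyclic π system is continuous.
π-electron count: 4 × 2 = 8 from the double-bond units + 0 from the C(isopropyl)(+) atom = 8.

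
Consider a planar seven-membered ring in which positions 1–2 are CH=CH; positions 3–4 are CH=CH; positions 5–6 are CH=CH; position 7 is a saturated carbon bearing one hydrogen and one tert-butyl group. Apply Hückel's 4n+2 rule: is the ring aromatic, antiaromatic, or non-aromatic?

Non-aromatic

The CH(tert-butyl) position has four σ bonds — that saturated carbon is sp³ and has no p orbital in the ring π system — so the cyclic conjugation is interrupted.
Without a continuous loop of overlapping p orbitals the Hückel electron count never comes into play.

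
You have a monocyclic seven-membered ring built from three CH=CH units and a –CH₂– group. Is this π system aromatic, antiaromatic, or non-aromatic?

Non-aromatic

The CH2 position has four σ bonds — the tetrahedral CH₂ carbon is sp³ and has no p orbital in the ring π system — so the cyclic conjugation is interrupted.
Without a continuous loop of overlapping p orbitals the Hückel electron count never comes into play.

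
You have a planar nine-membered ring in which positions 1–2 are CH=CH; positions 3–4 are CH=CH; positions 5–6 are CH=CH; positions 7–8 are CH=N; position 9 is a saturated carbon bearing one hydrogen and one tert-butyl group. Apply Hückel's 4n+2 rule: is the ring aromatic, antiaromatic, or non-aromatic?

Non-aromatic

Because that saturated carbon is sp³ and has no p orbital in the ring π system at the CH(tert-butyl) position, the π system cannot extend all the way around the ring.
Broken conjugation rules out both aromaticity and antiaromaticity.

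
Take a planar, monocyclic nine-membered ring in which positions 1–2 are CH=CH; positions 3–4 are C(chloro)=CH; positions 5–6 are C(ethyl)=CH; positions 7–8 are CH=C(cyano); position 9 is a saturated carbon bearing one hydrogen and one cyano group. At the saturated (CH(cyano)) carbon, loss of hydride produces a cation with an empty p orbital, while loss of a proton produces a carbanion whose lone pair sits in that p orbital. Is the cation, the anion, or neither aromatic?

Both ions have a continuous loop of p orbitals — each ring atom is sp².
Cation: 4 × 2 + 0 = 8 π electrons → 4(2), antiaromatic.
Anion: 4 × 2 + 2 = 10 π electrons → 4(2)+2, aromatic.

The anion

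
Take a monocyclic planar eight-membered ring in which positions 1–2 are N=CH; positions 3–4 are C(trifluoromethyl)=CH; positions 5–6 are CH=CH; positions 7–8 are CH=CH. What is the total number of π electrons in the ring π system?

The p orbitals form a continuous loop: every atom in a ring double bond is sp² and brings one electron to the p orbital; the doubly-bonded nitrogens are pyridine-type — their lone pairs lie in the ring plane, leaving one electron in the p orbital. The ring is fully conjugated.
Adding the contributions, 4 × 2 = 8 from the 4 double-bond units.

8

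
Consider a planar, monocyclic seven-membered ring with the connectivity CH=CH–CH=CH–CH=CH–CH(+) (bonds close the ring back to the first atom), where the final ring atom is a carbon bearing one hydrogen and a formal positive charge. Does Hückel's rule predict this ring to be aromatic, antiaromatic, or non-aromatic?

Aromatic

The p orbitals form a continuous loop: the double-bond atoms are sp², each contributing one p electron; the carbocation has an empty p orbital. The ring is fully conjugated.
Tallying contributions gives 3 × 2 = 6 from the double-bond units + 0 from the CH(+) atom = 6.
That gives a 4n+2 count (6, n = 1).
This is the tropylium cation.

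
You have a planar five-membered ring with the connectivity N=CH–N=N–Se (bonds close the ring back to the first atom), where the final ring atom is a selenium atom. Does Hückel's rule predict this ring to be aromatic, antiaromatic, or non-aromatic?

Every ring atom contributes a p orbital perpendicular to the ring (each doubly-bonded ring atom is sp² with one p-orbital electron; each sp² =N– keeps its lone pair in-plane and puts one electron into the π system; the selenium donates one lone pair from its p orbital), so the π system is cyclic and fully conjugated.
Adding the contributions, 2 × 2 = 4 from the double-bond units + 2 from the Se atom = 6.
Since 6 = 4·1 + 2, the ring meets the 4n+2 criterion.

Aromatic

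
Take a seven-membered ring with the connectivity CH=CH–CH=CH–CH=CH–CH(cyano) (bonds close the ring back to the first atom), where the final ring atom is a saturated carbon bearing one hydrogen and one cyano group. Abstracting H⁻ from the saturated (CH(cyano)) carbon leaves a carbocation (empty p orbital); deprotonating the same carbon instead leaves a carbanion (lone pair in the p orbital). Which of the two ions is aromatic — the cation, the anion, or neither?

Once that carbon is sp², every ring atom has a p orbital and both ions are fully conjugated.
Cation: 3 × 2 + 0 = 6 π electrons → 4(1)+2, aromatic.
Anion: 3 × 2 + 2 = 8 π electrons → 4(2), antiaromatic.

The cation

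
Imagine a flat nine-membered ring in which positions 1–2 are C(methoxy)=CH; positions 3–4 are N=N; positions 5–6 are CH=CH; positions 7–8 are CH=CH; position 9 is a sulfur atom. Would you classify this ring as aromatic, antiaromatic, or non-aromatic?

Aromatic

The p orbitals form a continuous loop: the double-bond atoms are sp², each contributing one p electron; each =N– nitrogen is pyridine-type (lone pair in the sp² plane, one electron in the p orbital); the sulfur donates one lone pair from its p orbital. The ring is fully conjugated.
Counting π electrons: 4 × 2 = 8 from the double-bond units + 2 from the S atom = 10.
Since 10 = 4·2 + 2, the ring meets the 4n+2 criterion.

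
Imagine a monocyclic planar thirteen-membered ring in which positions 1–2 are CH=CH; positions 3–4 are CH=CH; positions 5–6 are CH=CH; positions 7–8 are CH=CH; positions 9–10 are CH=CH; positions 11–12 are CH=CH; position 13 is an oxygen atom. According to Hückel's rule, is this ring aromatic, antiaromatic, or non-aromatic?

Aromatic

All ring atoms are sp² and supply a p orbital to the ring (every atom in a ring double bond is sp² and brings one electron to the p orbital; the oxygen donates one lone pair from its p orbital); the conjugation is uninterrupted.
Adding the contributions, 6 × 2 = 12 from the double-bond units + 2 from the O atom = 14.
Since 14 = 4·3 + 2, the ring meets the 4n+2 criterion.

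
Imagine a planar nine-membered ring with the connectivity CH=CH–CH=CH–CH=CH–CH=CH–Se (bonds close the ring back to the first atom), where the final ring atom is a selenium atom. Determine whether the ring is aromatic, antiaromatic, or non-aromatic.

All ring atoms are sp² and supply a p orbital to the ring (the double-bond atoms are sp², each contributing one p electron; the selenium donates one lone pair from its p orbital); the conjugation is uninterrupted.
Tallying contributions gives 4 × 2 = 8 from the double-bond units + 2 from the Se atom = 10.
10 = 4(2) + 2, which satisfies Hückel's 4n+2 rule.

Aromatic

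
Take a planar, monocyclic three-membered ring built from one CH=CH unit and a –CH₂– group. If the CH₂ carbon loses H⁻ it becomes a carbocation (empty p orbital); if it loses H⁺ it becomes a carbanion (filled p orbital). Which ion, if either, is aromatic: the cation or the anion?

In both ions every ring atom is sp² and contributes a p orbital, so both rings are fully conjugated.
Cation: 1 × 2 + 0 = 2 π electrons → 4(0)+2, aromatic.
Anion: 1 × 2 + 2 = 4 π electrons → 4(1), antiaromatic.

The cation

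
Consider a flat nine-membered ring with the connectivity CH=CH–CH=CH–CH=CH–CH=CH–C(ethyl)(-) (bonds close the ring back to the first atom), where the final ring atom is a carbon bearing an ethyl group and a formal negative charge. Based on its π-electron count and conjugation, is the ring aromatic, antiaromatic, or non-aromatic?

Aromatic

Every ring atom contributes a p orbital perpendicular to the ring (every atom in a ring double bond is sp² and brings one electron to the p orbital; the carbanion's lone pair occupies the p orbital), so the π system is cyclic and fully conjugated.
Adding the contributions, 4 × 2 = 8 from the double-bond units + 2 from the C(ethyl)(-) atom = 10.
That gives a 4n+2 count (10, n = 2).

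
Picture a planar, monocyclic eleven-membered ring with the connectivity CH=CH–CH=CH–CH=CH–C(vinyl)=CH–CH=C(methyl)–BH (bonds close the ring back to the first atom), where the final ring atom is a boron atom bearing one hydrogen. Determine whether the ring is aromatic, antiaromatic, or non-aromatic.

Every ring atom contributes a p orbital perpendicular to the ring (each doubly-bonded ring atom is sp² with one p-orbital electron; the boron has an empty p orbital), so the π system is cyclic and fully conjugated.
Counting π electrons: 5 × 2 = 10 from the double-bond units + 0 from the BH atom = 10.
10 = 4(2) + 2, which satisfies Hückel's 4n+2 rule.

Aromatic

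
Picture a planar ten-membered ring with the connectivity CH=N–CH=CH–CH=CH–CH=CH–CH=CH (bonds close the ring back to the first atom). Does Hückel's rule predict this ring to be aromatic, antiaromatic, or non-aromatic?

Every ring atom contributes a p orbital perpendicular to the ring (each doubly-bonded ring atom is sp² with one p-orbital electron; each sp² =N– keeps its lone pair in-plane and puts one electron into the π system), so the π system is cyclic and fully conjugated.
Adding the contributions, 5 × 2 = 10 from the 5 double-bond units.
Since 10 = 4·2 + 2, the ring meets the 4n+2 criterion.

Aromatic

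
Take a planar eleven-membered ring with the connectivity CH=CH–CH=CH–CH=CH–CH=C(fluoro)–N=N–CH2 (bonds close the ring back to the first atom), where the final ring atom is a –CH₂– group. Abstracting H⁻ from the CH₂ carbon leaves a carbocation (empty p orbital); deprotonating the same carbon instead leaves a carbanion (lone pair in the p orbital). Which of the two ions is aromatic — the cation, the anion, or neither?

Both ions have a continuous loop of p orbitals — each ring atom is sp².
Cation: 5 × 2 + 0 = 10 π electrons → 4(2)+2, aromatic.
Anion: 5 × 2 + 2 = 12 π electrons → 4(3), antiaromatic.

The cation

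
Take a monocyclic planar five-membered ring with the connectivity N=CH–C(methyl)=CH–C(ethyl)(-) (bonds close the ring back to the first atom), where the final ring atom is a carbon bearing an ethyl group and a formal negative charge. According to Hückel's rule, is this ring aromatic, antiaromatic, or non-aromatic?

All ring atoms are sp² and supply a p orbital to the ring (the double-bond atoms are sp², each contributing one p electron; each =N– nitrogen is pyridine-type (lone pair in the sp² plane, one electron in the p orbital); the carbanion's lone pair occupies the p orbital); the conjugation is uninterrupted.
Adding the contributions, 2 × 2 = 4 from the double-bond units + 2 from the C(ethyl)(-) atom = 6.
6 = 4(1) + 2, which satisfies Hückel's 4n+2 rule.

Aromatic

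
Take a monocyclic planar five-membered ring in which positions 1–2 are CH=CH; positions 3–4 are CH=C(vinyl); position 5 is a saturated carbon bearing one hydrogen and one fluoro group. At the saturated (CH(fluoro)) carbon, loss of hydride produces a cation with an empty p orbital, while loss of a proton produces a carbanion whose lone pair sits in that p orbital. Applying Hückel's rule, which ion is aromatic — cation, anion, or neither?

The anion

In either ion the ring is fully conjugated: every atom, including the new sp² carbon, supplies a p orbital.
Cation: 2 × 2 + 0 = 4 π electrons → 4(1), antiaromatic.
Anion: 2 × 2 + 2 = 6 π electrons → 4(1)+2, aromatic.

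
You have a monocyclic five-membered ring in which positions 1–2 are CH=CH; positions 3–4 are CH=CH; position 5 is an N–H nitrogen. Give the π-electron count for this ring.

6

Every ring atom contributes a p orbital perpendicular to the ring (the double-bond atoms are sp², each contributing one p electron; the pyrrole-type nitrogen donates its lone pair from the p orbital), so the π system is cyclic and fully conjugated.
Adding the contributions, 2 × 2 = 4 from the double-bond units + 2 from the NH atom = 6.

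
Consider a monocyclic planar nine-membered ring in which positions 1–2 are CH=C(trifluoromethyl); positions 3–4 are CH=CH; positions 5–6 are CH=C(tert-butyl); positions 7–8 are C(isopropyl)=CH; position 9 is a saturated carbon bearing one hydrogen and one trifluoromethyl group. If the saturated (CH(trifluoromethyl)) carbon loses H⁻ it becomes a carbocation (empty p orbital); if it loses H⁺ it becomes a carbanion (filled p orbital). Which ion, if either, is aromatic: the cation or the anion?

The anion

Once that carbon is sp², every ring atom has a p orbital and both ions are fully conjugated.
Cation: 4 × 2 + 0 = 8 π electrons → 4(2), antiaromatic.
Anion: 4 × 2 + 2 = 10 π electrons → 4(2)+2, aromatic.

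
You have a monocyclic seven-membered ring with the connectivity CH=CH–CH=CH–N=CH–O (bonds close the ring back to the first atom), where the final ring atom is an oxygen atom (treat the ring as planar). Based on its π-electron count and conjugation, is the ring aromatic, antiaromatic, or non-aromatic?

Check conjugation: every atom in a ring double bond is sp² and brings one electron to the p orbital; the doubly-bonded nitrogens are pyridine-type — their lone pairs lie in the ring plane, leaving one electron in the p orbital; the oxygen donates one lone pair from its p orbital — every position has a p orbital, so the cyclic π system is continuous.
Adding the contributions, 3 × 2 = 6 from the double-bond units + 2 from the O atom = 8.
With 8 = 4·2 π electrons, Hückel's rule classifies the planar ring as antiaromatic.

Antiaromatic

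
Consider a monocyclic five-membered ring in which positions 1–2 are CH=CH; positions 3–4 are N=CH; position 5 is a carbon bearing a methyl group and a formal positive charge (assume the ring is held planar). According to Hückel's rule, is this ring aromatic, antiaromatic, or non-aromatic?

All ring atoms are sp² and supply a p orbital to the ring (the double-bond atoms are sp², each contributing one p electron; each =N– nitrogen is pyridine-type (lone pair in the sp² plane, one electron in the p orbital); the carbocation has an empty p orbital); the conjugation is uninterrupted.
Tallying contributions gives 2 × 2 = 4 from the double-bond units + 0 from the C(methyl)(+) atom = 4.
A 4n π count (4, n = 1) in a planar conjugated ring means antiaromatic.

Antiaromatic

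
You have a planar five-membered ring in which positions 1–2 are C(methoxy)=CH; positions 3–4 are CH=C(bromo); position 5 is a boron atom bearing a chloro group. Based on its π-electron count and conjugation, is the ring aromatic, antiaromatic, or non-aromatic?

Check conjugation: the double-bond atoms are sp², each contributing one p electron; the boron has an empty p orbital — every position has a p orbital, so the cyclic π system is continuous.
Counting π electrons: 2 × 2 = 4 from the double-bond units + 0 from the B(chloro) atom = 4.
4 = 4(1); a planar, fully conjugated 4n system is antiaromatic.

Antiaromatic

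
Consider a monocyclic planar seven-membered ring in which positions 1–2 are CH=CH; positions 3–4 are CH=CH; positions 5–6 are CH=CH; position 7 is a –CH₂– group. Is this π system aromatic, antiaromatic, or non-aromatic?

Non-aromatic

Because the tetrahedral CH₂ carbon is sp³ and has no p orbital in the ring π system at the CH2 position, the π system cannot extend all the way around the ring.
Without a continuous loop of overlapping p orbitals the Hückel electron count never comes into play.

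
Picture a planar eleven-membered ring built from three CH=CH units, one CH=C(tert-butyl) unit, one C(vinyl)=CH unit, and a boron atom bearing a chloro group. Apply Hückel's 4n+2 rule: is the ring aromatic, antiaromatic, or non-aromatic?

The p orbitals form a continuous loop: each doubly-bonded ring atom is sp² with one p-orbital electron; the boron has an empty p orbital. The ring is fully conjugated.
Counting π electrons: 5 × 2 = 10 from the double-bond units + 0 from the B(chloro) atom = 10.
With 10 π electrons (n = 2), the Hückel 4n+2 condition holds.

Aromatic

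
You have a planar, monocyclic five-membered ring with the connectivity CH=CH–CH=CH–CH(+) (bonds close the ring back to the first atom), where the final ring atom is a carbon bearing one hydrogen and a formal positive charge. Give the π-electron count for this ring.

4

The p orbitals form a continuous loop: each doubly-bonded ring atom is sp² with one p-orbital electron; the carbocation has an empty p orbital. The ring is fully conjugated.
π-electron count: 2 × 2 = 4 from the double-bond units + 0 from the CH(+) atom = 4.
This is the cyclopentadienyl cation.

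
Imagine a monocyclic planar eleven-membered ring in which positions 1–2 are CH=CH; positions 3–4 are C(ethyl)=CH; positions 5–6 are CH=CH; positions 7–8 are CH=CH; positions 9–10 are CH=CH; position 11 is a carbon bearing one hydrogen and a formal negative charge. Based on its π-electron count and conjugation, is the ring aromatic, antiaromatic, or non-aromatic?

The p orbitals form a continuous loop: each doubly-bonded ring atom is sp² with one p-orbital electron; the carbanion's lone pair occupies the p orbital. The ring is fully conjugated.
Counting π electrons: 5 × 2 = 10 from the double-bond units + 2 from the CH(-) atom = 12.
A 4n π count (12, n = 3) in a planar conjugated ring means antiaromatic.

Antiaromatic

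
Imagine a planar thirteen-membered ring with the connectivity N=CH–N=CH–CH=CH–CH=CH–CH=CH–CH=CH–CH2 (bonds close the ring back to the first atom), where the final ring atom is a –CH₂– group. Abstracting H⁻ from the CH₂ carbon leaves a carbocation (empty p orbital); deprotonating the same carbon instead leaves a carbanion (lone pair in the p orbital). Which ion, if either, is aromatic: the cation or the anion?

Both ions have a continuous loop of p orbitals — each ring atom is sp².
Cation: 6 × 2 + 0 = 12 π electrons → 4(3), antiaromatic.
Anion: 6 × 2 + 2 = 14 π electrons → 4(3)+2, aromatic.

The anion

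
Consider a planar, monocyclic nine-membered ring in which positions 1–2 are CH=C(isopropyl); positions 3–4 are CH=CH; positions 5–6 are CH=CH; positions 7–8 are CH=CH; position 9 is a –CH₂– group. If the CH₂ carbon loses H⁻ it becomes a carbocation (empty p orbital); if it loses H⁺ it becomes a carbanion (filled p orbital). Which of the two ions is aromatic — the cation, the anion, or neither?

Once that carbon is sp², every ring atom has a p orbital and both ions are fully conjugated.
Cation: 4 × 2 + 0 = 8 π electrons → 4(2), antiaromatic.
Anion: 4 × 2 + 2 = 10 π electrons → 4(2)+2, aromatic.

The anion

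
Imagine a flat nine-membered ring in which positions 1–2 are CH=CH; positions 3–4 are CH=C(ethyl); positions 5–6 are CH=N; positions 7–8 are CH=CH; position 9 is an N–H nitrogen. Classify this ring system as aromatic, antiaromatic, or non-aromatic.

Check conjugation: each doubly-bonded ring atom is sp² with one p-orbital electron; the doubly-bonded nitrogens are pyridine-type — their lone pairs lie in the ring plane, leaving one electron in the p orbital; the pyrrole-type nitrogen donates its lone pair from the p orbital — every position has a p orbital, so the cyclic π system is continuous.
π-electron count: 4 × 2 = 8 from the double-bond units + 2 from the NH atom = 10.
Since 10 = 4·2 + 2, the ring meets the 4n+2 criterion.

Aromatic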